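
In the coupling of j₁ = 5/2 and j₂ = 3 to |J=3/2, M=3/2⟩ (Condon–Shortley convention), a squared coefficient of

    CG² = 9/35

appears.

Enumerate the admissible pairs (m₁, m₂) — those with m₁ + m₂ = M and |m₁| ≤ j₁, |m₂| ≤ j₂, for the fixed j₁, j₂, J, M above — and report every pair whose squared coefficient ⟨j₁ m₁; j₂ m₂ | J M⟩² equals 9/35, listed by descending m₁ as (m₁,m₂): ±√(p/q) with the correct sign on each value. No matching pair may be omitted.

(1/2,1): +√(9/35)

Admissible pairs with m₁+m₂ = M = 3/2: (-3/2,3), (-1/2,2), (1/2,1), (3/2,0), (5/2,-1)
  (m₁,m₂)=(5/2,-1): CG² = 1/14, CG = +√(1/14)
  (m₁,m₂)=(3/2,0): CG² = 6/35, CG = −√(6/35)
  (m₁,m₂)=(1/2,1): CG² = 9/35, CG = +√(9/35)   ← matches the target
  (m₁,m₂)=(-1/2,2): CG² = 2/7, CG = −√(2/7)
  (m₁,m₂)=(-3/2,3): CG² = 3/14, CG = +√(3/14)
Pairs with CG² = 9/35: (1/2,1): +√(9/35)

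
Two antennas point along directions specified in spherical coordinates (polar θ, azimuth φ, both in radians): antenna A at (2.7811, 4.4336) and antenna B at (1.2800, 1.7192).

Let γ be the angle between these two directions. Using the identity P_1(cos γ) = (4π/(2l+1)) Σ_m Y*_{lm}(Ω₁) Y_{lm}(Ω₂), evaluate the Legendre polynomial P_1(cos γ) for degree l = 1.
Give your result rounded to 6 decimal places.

-0.575843

Addition theorem: P_1(cos γ) = (4π/3) Σ_m Y*_{lm}(Ω₁) Y_{lm}(Ω₂), m = −1…1:
  m=-1: (-0.033537-0.117163i) × (-0.048940-0.327351i) = -0.036712+0.016712i  (running Σ = -0.036712+0.016712i)
  m=0: (-0.457197-0.000000i) × (+0.140090+0.000000i) = -0.064049-0.000000i  (running Σ = -0.100761+0.016712i)
  m=1: (+0.033537-0.117163i) × (+0.048940-0.327351i) = -0.036712-0.016712i  (running Σ = -0.137473+0.000000i)
Accumulated sum -0.137473+0.000000i; after 4π/(2l+1) scaling, -0.575843+0.000000i ⇒ P_1 = -0.575843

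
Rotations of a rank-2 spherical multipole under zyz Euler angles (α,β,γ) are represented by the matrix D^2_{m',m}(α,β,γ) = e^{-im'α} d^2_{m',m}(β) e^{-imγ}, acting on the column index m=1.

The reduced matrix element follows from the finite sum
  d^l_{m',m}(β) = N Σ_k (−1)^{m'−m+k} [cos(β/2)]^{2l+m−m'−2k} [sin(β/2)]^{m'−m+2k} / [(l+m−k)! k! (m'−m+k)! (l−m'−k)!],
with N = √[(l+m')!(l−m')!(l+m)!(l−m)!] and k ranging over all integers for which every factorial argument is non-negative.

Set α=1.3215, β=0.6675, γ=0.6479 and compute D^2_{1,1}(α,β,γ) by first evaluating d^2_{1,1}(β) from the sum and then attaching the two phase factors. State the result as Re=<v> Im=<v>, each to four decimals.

Re=-0.1978 Im=-0.4696

First d^2_{1,1}(β=0.6675), then the phase factors e^{-i(1)α} and e^{-i(1)γ}:
c=cos(0.667500/2)=0.944821, s=sin(0.667500/2)=0.327588; N=√[6·1·6·1]=6.000000
The bounds max(0,m−m')=0 and min(l+m,l−m')=1 give 2 terms
  k=0: (−1)^0·6.0000/(6)·0.9448^4·0.3276^0 = +0.796888
  k=1: (−1)^1·6.0000/(2)·0.9448^2·0.3276^2 = -0.287393
d^2_{1,1}(0.6675) = +0.796888 -0.287393 = +0.509495
Attach z-rotation phases: D = e^{-i(1)(1.3215)}·(+0.509495)·e^{-i(1)(0.6479)} = -0.197751-0.469552i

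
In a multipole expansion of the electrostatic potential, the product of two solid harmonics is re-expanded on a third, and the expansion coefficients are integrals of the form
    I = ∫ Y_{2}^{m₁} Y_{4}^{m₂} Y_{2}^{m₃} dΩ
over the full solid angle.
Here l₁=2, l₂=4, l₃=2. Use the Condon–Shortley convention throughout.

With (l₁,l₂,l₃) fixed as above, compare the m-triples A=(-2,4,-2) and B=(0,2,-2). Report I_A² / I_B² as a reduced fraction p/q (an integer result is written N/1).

14/3

Same 2,4,2: normalisation and zero-m 3j drop out of the ratio.
A: Δ: 4! 0! 4! / 9! → 1/630; sum: t=4:+1/576 = 1/576; 3j²(2 4 2; -2 4 -2) = Δ·Π!·Σ² = 1/9  (sign +1)
B: Δ: 4! 0! 4! / 9! → 1/630; sum: t=2:+1/96 = 1/96; 3j²(2 4 2; 0 2 -2) = Δ·Π!·Σ² = 1/42  (sign +1)
I_A²/I_B² = (1/9)/(1/42) = 14/3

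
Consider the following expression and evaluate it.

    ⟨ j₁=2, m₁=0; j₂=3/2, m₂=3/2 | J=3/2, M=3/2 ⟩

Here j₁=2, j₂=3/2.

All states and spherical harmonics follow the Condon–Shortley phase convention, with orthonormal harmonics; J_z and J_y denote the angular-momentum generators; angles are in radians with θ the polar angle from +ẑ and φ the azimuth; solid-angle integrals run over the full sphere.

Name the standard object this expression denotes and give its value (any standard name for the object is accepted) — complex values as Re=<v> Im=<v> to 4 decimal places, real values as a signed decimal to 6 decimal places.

This is a Clebsch–Gordan (vector-coupling) coefficient.
√[4·2!2!1!/6! · 2!2!3!0!3!0!] = √(16/5)
  +(−1)^2/∏(2,0,0,1,2,0)! = 1/4  (running 1/4)
⟨..|..⟩ = √(16/5)·(1/4) = +0.447214

Clebsch–Gordan coefficient, +√(1/5) ≈ +0.447214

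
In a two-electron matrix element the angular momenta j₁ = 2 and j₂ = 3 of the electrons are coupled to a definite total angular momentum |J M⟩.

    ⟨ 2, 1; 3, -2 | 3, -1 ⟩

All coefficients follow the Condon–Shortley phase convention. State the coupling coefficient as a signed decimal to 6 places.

j₁+j₂−J=2  J+j₁−j₂=2  J−j₁+j₂=4  j₁+j₂+J+1=9
(j₁±m₁, j₂±m₂, J±M) = (3,1,1,5,2,4)
P² = 64
sum k=0..1:
  [0] +1/12 = 1/12
  [1] −1/48 = -1/48
S = 1/16
C² = P²·S² = 1/4 ; C = +0.500000

+0.500000  (= +√(1/4))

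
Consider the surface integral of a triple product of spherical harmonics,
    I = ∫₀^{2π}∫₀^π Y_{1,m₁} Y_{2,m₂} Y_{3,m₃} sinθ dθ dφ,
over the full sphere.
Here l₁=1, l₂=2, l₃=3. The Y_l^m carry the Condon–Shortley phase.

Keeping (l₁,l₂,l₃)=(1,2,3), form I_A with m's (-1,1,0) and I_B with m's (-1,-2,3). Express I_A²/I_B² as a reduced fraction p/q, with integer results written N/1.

Shared (l₁,l₂,l₃)=(1,2,3): N and (l;000)² cancel in I_A²/I_B².
A: Δ = 0!·2!·4!/7! = 1/105; Racah Σ t=0..0: t=0:+1/12 = 1/12; ⇒ 3j(1 2 3; -1 1 0)² = 1/35, sgn -1
B: Δ = 0!·2!·4!/7! = 1/105; Racah Σ t=0..0: t=0:+1/48 = 1/48; ⇒ 3j(1 2 3; -1 -2 3)² = 1/7, sgn +1
I_A²/I_B² = (1/35)/(1/7) = 1/5

1/5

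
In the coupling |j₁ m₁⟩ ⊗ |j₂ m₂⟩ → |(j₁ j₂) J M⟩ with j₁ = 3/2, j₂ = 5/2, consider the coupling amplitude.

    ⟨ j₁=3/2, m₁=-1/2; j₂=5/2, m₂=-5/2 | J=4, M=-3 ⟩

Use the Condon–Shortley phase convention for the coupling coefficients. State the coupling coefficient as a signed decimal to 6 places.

+√(3/8) ≈ +0.612372

triangle: 0!×3!×5!/9! = 720/362880
(j±m)!: 1!×2!×0!×5!×1!×7! = 1209600
prefactor² = (2J+1)×Δ×N² = 21600
  k=0: +1/(0!×0!×2!×0!×1!×5!) = 1/240
Σ = 1/240  ⇒  CG² = 21600×(1/240)² = 3/8
CG = +√(3/8) = +0.612372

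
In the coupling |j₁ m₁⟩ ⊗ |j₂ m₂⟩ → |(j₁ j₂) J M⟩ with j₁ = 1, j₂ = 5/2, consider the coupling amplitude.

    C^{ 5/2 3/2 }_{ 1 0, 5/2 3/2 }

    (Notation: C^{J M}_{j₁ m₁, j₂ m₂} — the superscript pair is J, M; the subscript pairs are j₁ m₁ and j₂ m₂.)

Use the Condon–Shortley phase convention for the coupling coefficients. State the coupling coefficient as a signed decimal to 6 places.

-0.507093

j₁+j₂−J=1  J+j₁−j₂=1  J−j₁+j₂=4  j₁+j₂+J+1=7
(j₁±m₁, j₂±m₂, J±M) = (1,1,4,1,4,1)
P² = 576/35
sum k=0..1:
  [0] +1/24 = 1/24
  [1] −1/6 = -1/6
S = -1/8
C² = P²·S² = 9/35 ; C = -0.507093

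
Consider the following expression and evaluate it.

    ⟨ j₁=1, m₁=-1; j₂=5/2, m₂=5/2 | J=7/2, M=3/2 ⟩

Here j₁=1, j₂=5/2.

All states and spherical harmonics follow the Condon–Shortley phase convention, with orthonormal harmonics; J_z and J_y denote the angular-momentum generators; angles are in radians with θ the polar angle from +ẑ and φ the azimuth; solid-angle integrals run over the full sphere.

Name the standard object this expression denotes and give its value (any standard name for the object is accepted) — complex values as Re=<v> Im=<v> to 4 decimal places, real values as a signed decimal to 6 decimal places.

Clebsch–Gordan coefficient, +√(1/21) ≈ +0.218218

This is a Clebsch–Gordan (vector-coupling) coefficient.
triangle: 0!*2!*5!/8! = 240/40320
(j±m)!: 0!*2!*5!*0!*5!*2! = 57600
prefactor² = (2J+1)*Δ*N² = 19200/7
  k=0: +1/(0!*0!*2!*5!*0!*0!) = 1/240
Σ = 1/240  ⇒  CG² = 19200/7*(1/240)² = 1/21
CG = +√(1/21) = +0.218218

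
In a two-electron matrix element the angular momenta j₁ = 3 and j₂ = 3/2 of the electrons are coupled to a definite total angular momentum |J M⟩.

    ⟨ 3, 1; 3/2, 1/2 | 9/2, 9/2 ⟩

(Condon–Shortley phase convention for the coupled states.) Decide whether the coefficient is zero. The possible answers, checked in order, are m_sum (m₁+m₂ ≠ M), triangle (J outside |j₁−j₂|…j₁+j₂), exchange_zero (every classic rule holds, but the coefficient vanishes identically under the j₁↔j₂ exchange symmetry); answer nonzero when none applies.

m_sum

m-sum: m₁+m₂ = 1+1/2 = 3/2, M = 9/2  ✗ ⇒ coefficient is 0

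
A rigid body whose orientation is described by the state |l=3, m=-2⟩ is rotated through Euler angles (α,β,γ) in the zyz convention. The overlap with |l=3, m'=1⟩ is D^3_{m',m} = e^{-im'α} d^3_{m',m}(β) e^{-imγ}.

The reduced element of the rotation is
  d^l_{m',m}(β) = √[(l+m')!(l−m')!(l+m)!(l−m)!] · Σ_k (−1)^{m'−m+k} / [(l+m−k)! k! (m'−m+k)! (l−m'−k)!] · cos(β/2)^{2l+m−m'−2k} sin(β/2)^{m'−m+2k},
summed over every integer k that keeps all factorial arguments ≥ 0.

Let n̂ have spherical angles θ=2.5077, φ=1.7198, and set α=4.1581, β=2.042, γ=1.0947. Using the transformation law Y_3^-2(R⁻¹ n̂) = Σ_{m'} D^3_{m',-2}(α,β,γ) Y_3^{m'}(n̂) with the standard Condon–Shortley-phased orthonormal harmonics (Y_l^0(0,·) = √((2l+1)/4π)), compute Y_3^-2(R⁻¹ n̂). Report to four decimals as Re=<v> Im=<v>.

Re=0.0370 Im=-0.0062

Need the full column D^3_{m',-2} for m'=−3..3 at α=4.1581, β=2.0420, γ=1.0947.
cos(β/2)=0.522514, sin(β/2)=0.852631
d^3_{-3,-2}: single k=1 term ⇒ +0.081344;  D = -0.040878+0.070326i
d^3_{-2,-2}: k∈[0..1] ⇒ +0.020351 -0.270946 = -0.250595;  D = +0.117931+0.221111i
d^3_{-1,-2}: k∈[0..1] ⇒ -0.105014 +0.559250 = +0.454236;  D = +0.453297+0.029194i
d^3_{0,-2}: k∈[0..1] ⇒ +0.296806 -0.790315 = -0.493509;  D = +0.286185-0.402056i
d^3_{1,-2}: k∈[0..1] ⇒ -0.559250 +0.744566 = +0.185316;  D = -0.071807-0.170838i
d^3_{2,-2}: k∈[0..1] ⇒ +0.721456 -0.384208 = +0.337247;  D = +0.333132+0.052526i
d^3_{3,-2}: single k=0 term ⇒ -0.576738;  D = +0.376232-0.437123i
Y_3^{m'}(θ=2.5077,φ=1.7198) and Σ D·Y over m':
  (-0.0409+0.0703i)·(+0.0375+0.0782i)  (+0.1179+0.2211i)·(+0.2761-0.0848i)  (+0.4533+0.0292i)·(-0.0638-0.4252i)  (+0.2862-0.4021i)·(-0.0740+0.0000i)  (-0.0718-0.1708i)·(+0.0638-0.4252i)  (+0.3331+0.0525i)·(+0.2761+0.0848i)  (+0.3762-0.4371i)·(-0.0375+0.0782i)
Y_3^-2(R⁻¹ n̂) = +0.036994-0.006177i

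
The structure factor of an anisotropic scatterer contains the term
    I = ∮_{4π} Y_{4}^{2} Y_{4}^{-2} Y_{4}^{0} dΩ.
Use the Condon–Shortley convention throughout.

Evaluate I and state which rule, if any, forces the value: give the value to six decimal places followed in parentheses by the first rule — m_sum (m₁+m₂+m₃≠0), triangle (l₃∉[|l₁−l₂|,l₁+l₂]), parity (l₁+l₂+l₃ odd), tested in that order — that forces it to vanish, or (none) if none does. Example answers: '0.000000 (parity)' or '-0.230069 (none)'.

-0.083698 (none)

Rules hold: Σm=0, L=12 even, 0≤4≤8.
N = 9·9·9 = 729
Δ = 4!·4!·4!/13! = 1/450450
Racah Σ t=0..4: t=0:+1/13824 t=1:−1/216 t=2:+1/64 t=3:−1/216 t=4:+1/13824 = 5/768
⇒ 3j(4 4 4; 0 0 0)² = 18/1001, sgn +1
Racah Σ t=0..2: t=0:+1/384 t=1:−1/216 t=2:+1/2304 = -11/6912
⇒ 3j(4 4 4; 2 -2 0)² = 11/1638, sgn -1
4πI² = N·(3j₀)²·(3jₘ)² = 729/8281
I = -1·√(0.0880328/4π) = -0.08369845
No selection rule forces the value: the integral is nonzero (none).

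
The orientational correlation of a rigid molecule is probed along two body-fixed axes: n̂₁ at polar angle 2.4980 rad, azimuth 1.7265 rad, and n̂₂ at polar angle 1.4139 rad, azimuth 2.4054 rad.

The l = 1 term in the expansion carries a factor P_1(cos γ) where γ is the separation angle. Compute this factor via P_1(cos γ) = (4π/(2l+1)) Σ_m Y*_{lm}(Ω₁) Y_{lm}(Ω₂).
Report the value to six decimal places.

Expand P_1 via completeness: Σ_{m} conj(Y_{1,m}) at Ω₁ times Y_{1,m} at Ω₂ —
  m=-1: Y*=-0.03215 + 0.20481j  Y=-0.25288 - 0.22914j  product 0.05506 - 0.04443j
  m=+0: Y*=-0.39086 + 0.00000j  Y=0.07635 + 0.00000j  product -0.02984 + 0.00000j
  m=+1: Y*=0.03215 + 0.20481j  Y=0.25288 - 0.22914j  product 0.05506 + 0.04443j
Total Σ_m = 0.08028 + 0.00000j. Multiply by 4.188790: 0.33628 + 0.00000j. P_1(cos γ) = 0.336285

0.336285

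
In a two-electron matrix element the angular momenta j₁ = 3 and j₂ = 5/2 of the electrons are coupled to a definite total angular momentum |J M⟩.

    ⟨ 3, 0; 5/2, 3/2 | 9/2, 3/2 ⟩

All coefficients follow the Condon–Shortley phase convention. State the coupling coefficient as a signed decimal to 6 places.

√[10·1!5!4!/11! · 3!3!4!1!6!3!] = √(207360/77)
  +(−1)^0/∏(0,1,3,4,2,0)! = 1/288  (running 1/288)
  +(−1)^1/∏(1,0,2,3,3,1)! = -1/72  (running -1/96)
⟨..|..⟩ = √(207360/77)·(-1/96) = -0.540562

-0.540562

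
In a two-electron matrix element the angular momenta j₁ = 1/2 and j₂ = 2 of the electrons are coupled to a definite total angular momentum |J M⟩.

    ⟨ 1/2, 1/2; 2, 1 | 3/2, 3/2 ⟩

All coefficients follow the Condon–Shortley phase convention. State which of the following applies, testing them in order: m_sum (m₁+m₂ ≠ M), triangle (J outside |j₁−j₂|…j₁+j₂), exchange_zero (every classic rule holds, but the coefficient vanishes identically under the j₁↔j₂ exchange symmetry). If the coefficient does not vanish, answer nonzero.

m-sum: m₁+m₂ = 1/2+1 = 3/2, M = 3/2  ✓
triangle: |j₁−j₂| = 3/2 ≤ J = 3/2 ≤ j₁+j₂ = 5/2  ✓
exchange: j₁≠j₂ or m₁≠m₂ — the exchange symmetry imposes no constraint here
value check: CG = +√(1/5) = +0.447214 ≠ 0

nonzero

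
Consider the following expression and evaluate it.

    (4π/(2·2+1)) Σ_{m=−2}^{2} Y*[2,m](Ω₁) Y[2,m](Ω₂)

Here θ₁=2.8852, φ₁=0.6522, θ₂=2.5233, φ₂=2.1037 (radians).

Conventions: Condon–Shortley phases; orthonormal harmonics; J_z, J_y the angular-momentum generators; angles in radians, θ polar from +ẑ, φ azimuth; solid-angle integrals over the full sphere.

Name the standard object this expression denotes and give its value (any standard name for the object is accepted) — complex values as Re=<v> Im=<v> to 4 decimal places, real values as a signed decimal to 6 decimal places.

Legendre polynomial (addition theorem), +0.473792

This sum is the spherical-harmonic addition theorem: it equals the Legendre polynomial P_l(cos γ) of the angle γ between the two directions.
Addition theorem: P_2(cos γ) = (4π/5) Σ_m Y*_{lm}(Ω₁) Y_{lm}(Ω₂), m = −2…2:
  m=-2: (+0.006540+0.023965i) × (-0.062789+0.113584i) = -0.003133-0.000762i  (running Σ = -0.003133-0.000762i)
  m=-1: (-0.150612-0.115020i) × (+0.185383+0.314303i) = +0.008230-0.068660i  (running Σ = +0.005097-0.069422i)
  m=0: (+0.569935-0.000000i) × (+0.312880+0.000000i) = +0.178321+0.000000i  (running Σ = +0.183419-0.069422i)
  m=1: (+0.150612-0.115020i) × (-0.185383+0.314303i) = +0.008230+0.068660i  (running Σ = +0.191649-0.000762i)
  m=2: (+0.006540-0.023965i) × (-0.062789-0.113584i) = -0.003133+0.000762i  (running Σ = +0.188516-0.000000i)
Total Σ_m = +0.188516-0.000000i. Multiply by 2.513274: +0.473792-0.000000i. P_2(cos γ) = 0.473792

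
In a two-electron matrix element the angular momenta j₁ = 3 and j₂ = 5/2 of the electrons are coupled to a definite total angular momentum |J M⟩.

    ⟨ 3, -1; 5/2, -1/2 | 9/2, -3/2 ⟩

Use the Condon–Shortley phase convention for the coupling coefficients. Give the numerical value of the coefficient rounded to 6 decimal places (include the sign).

triangle: 1!*5!*4!/11! = 2880/39916800
(j±m)!: 2!*4!*2!*3!*3!*6! = 2488320
prefactor² = (2J+1)*Δ*N² = 138240/77
  k=0: +1/(0!*1!*4!*2!*1!*2!) = 1/96
  k=1: −1/(1!*0!*3!*1!*2!*3!) = -1/72
Σ = -1/288  ⇒  CG² = 138240/77*(-1/288)² = 5/231
CG = −√(5/231) = -0.147122

-0.147122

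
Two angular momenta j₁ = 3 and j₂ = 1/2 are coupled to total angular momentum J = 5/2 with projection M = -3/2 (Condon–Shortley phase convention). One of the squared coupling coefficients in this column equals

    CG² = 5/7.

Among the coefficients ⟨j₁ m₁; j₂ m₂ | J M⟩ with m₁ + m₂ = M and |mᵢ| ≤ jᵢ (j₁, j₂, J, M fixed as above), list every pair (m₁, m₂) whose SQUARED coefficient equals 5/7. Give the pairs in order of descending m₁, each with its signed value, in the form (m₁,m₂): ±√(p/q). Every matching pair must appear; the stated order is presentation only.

(-2,1/2): −√(5/7)

Admissible pairs with m₁+m₂ = M = -3/2: (-2,1/2), (-1,-1/2)
  (m₁,m₂)=(-1,-1/2): CG² = 2/7, CG = +√(2/7)
  (m₁,m₂)=(-2,1/2): CG² = 5/7, CG = −√(5/7)   ← matches the target
Pairs with CG² = 5/7: (-2,1/2): −√(5/7)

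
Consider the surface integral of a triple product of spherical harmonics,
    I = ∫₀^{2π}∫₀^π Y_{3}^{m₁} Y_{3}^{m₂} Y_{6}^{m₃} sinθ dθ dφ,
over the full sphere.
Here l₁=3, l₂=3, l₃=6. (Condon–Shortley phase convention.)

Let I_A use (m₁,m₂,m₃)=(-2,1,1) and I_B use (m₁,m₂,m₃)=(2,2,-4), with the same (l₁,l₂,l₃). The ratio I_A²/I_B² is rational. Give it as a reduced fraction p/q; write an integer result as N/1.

5/24

Same 3,3,6: normalisation and zero-m 3j drop out of the ratio.
A: Δ: 0! 6! 6! / 13! → 1/12012; sum: t=0:+1/5760 = 1/5760; 3j²(3 3 6; -2 1 1) = Δ·Π!·Σ² = 5/572  (sign -1)
B: Δ: 0! 6! 6! / 13! → 1/12012; sum: t=0:+1/14400 = 1/14400; 3j²(3 3 6; 2 2 -4) = Δ·Π!·Σ² = 6/143  (sign +1)
I_A²/I_B² = (5/572)/(6/143) = 5/24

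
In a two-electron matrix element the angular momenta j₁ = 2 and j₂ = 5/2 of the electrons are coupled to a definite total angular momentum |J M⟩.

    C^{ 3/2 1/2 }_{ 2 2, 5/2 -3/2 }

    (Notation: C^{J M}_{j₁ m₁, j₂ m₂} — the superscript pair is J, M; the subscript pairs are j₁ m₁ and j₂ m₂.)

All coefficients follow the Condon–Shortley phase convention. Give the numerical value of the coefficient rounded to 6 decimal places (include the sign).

triangle: 3!×1!×2!/7! = 12/5040
(j±m)!: 4!×0!×1!×4!×2!×1! = 1152
prefactor² = (2J+1)×Δ×N² = 384/35
  k=0: +1/(0!×3!×0!×1!×1!×1!) = 1/6
Σ = 1/6  ⇒  CG² = 384/35×(1/6)² = 32/105
CG = +√(32/105) = +0.552052

+0.552052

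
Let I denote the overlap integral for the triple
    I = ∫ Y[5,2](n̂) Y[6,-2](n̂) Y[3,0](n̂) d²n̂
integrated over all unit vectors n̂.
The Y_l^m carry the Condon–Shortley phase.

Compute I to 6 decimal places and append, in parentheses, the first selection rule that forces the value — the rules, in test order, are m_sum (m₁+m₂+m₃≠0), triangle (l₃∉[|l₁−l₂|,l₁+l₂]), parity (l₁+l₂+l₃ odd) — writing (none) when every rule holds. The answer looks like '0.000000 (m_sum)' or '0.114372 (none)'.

Rules hold: Σm=0, L=14 even, 1≤3≤11.
N = 11·13·7 = 1001
Δ = 8!·2!·4!/15! = 1/675675
Racah Σ t=3..5: t=3:−1/8640 t=4:+1/2304 t=5:−1/8640 = 7/34560
⇒ 3j(5 6 3; 0 0 0)² = 7/429, sgn -1
Racah Σ t=1..3: t=1:−1/60480 t=2:+1/5760 t=3:−1/8640 = 1/24192
⇒ 3j(5 6 3; 2 -2 0)² = 8/3003, sgn -1
4πI² = N·(3j₀)²·(3jₘ)² = 56/1287
I = +1·√(0.043512/4π) = 0.05884368
No selection rule forces the value: the integral is nonzero (none).

0.058844 (none)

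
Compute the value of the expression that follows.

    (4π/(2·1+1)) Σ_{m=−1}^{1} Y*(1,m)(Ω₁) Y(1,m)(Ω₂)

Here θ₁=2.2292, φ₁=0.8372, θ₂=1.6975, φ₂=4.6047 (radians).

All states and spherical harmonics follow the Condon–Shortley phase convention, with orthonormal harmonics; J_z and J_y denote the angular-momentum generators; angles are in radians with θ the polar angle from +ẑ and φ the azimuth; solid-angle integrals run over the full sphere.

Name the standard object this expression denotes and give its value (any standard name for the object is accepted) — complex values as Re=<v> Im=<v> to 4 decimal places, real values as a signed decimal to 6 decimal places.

Legendre polynomial (addition theorem), -0.558572

This sum is the spherical-harmonic addition theorem: it equals the Legendre polynomial P_l(cos γ) of the angle γ between the two directions.
Addition theorem: P_1(cos γ) = (4π/3) Σ_m Y*_{lm}(Ω₁) Y_{lm}(Ω₂), m = −1…1:
  term(m=-1) = (-0.075904, 0.054868)   from Y*(Ω₁)=(0.182970, 0.202981), Y(Ω₂)=(-0.036836, 0.340739)
  term(m=+0) = (0.018458, 0.000000)   from Y*(Ω₁)=(-0.298954, -0.000000), Y(Ω₂)=(-0.061742, 0.000000)
  term(m=+1) = (-0.075904, -0.054868)   from Y*(Ω₁)=(-0.182970, 0.202981), Y(Ω₂)=(0.036836, 0.340739)
Accumulated sum (-0.133349, 0.000000); after 4π/(2l+1) scaling, (-0.558572, 0.000000) ⇒ P_1 = -0.558572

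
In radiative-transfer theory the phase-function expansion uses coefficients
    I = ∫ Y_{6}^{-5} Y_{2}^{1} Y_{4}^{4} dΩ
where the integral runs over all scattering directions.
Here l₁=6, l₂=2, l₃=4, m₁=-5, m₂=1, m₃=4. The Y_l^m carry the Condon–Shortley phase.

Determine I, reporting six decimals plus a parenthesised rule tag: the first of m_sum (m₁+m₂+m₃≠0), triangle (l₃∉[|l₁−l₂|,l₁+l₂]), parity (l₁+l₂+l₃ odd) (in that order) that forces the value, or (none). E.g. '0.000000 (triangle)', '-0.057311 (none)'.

Checks pass: Σm=0; 12 even; l₃=4∈[4,8].
(2·6+1)(2·2+1)(2·4+1) = 585
Δ: 4! 8! 0! / 13! → 1/6435
sum: t=2:+1/2304 = 1/2304
3j²(6 2 4; 0 0 0) = Δ·Π!·Σ² = 5/143  (sign +1)
sum: t=3:−1/241920 = -1/241920
3j²(6 2 4; -5 1 4) = Δ·Π!·Σ² = 1/39  (sign -1)
combine: 4πI² = 585·5/143·1/39 = 75/143
take √, sign -1: I = -0.20429497
No selection rule forces the value: the integral is nonzero (none).

-0.204295 (none)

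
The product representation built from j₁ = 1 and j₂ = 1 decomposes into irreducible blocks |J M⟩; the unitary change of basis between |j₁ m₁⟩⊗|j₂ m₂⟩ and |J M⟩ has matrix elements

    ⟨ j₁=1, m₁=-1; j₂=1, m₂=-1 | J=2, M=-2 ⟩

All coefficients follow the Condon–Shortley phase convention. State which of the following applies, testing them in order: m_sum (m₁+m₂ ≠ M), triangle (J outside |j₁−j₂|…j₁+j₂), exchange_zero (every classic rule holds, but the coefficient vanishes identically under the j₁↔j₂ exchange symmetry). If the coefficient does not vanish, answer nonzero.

m-sum: m₁+m₂ = -1+(-1) = -2, M = -2  ✓
triangle: |j₁−j₂| = 0 ≤ J = 2 ≤ j₁+j₂ = 2  ✓
exchange: j₁=j₂, m₁=m₂ with (−1)^(j₁+j₂−J) = (−1)^0 = +1 — symmetry imposes no zero
value check: CG = +1 = +1.000000 ≠ 0

nonzero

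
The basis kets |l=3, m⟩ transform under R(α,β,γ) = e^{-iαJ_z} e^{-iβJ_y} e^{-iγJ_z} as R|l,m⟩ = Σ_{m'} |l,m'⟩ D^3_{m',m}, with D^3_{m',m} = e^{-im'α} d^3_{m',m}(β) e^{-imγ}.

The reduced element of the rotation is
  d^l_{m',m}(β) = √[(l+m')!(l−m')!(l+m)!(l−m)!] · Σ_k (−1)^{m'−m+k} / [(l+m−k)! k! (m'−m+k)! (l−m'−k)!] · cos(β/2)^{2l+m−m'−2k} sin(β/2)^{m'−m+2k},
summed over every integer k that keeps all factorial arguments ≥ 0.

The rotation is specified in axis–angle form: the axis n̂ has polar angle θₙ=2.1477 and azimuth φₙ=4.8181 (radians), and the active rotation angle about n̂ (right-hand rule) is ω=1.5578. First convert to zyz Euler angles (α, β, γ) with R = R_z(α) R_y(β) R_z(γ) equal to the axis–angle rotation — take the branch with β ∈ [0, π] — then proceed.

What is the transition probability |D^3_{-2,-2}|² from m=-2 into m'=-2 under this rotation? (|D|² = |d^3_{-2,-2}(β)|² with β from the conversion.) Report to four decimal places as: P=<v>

P=0.2125

Axis–angle → zyz. n̂ = (sinθₙcosφₙ, sinθₙsinφₙ, cosθₙ) = (+0.088437, -0.833477, -0.545431), ω = 1.5578.
R = I cosω + sinω [n̂]ₓ + (1−cosω) n̂n̂ᵀ gives
  R = [+0.020715, +0.472633, -0.881016; -0.618138, +0.698651, +0.360266; +0.785797, +0.537126, +0.306625]
β = atan2(√(R₁₃²+R₂₃²), R₃₃) = 1.259151; α = atan2(R₂₃, R₁₃) mod 2π = 2.753419; γ = atan2(R₃₂, −R₃₁) mod 2π = 2.541997
D^3_{-2,-2}(2.7534,1.2592,2.5420) = e^{-i·-2·2.7534}·d^3_{-2,-2}(1.2592)·e^{-i·-2·2.5420}. Compute d first:
Half-angle: c=0.808278, s=0.588802. N=√(1·120·1·120)=120.000000
k: max(0,(-2)−(-2))=0 … min(3+(-2),3−(-2))=1
  k=0: (−1)^0·120.0000/(120)·0.8083^6·0.5888^0 = +0.278845
  k=1: (−1)^1·120.0000/(24)·0.8083^4·0.5888^2 = -0.739861
d^3_{-2,-2}(1.2592) = +0.278845 -0.739861 = -0.461016
|D^3_{-2,-2}|² = |d^3_{-2,-2}(β)|² = (-0.461016)² = 0.212536 (the z-rotation phases have unit modulus)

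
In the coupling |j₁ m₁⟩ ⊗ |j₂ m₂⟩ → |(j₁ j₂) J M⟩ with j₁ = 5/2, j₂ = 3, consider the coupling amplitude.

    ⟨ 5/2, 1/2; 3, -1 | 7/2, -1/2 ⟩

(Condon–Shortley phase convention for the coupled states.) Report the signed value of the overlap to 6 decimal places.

−√(1/63) ≈ -0.125988

√[8·2!3!4!/10! · 3!2!2!4!3!4!] = √(9216/175)
  +(−1)^0/∏(0,2,2,2,1,2)! = 1/16  (running 1/16)
  +(−1)^1/∏(1,1,1,1,2,3)! = -1/12  (running -1/48)
  +(−1)^2/∏(2,0,0,0,3,4)! = 1/288  (running -5/288)
⟨..|..⟩ = √(9216/175)·(-5/288) = -0.125988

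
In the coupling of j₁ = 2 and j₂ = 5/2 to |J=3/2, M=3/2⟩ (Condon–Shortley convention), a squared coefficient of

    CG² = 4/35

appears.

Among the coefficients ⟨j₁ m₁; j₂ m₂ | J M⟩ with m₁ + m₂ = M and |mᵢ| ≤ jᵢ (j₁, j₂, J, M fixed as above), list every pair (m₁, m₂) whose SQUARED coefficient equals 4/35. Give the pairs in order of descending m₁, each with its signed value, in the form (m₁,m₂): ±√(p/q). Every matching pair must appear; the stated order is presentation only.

(2,-1/2): +√(4/35)

Admissible pairs with m₁+m₂ = M = 3/2: (-1,5/2), (0,3/2), (1,1/2), (2,-1/2)
  (m₁,m₂)=(2,-1/2): CG² = 4/35, CG = +√(4/35)   ← matches the target
  (m₁,m₂)=(1,1/2): CG² = 9/35, CG = −√(9/35)
  (m₁,m₂)=(0,3/2): CG² = 12/35, CG = +√(12/35)
  (m₁,m₂)=(-1,5/2): CG² = 2/7, CG = −√(2/7)
Pairs with CG² = 4/35: (2,-1/2): +√(4/35)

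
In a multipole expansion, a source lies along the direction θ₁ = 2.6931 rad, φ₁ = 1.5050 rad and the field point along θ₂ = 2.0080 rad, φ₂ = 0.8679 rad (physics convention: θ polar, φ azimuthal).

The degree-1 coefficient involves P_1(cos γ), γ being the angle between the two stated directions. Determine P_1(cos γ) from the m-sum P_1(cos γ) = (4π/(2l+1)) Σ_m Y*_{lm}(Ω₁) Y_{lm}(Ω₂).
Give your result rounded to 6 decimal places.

0.697294

Addition theorem: P_1(cos γ) = (4π/3) Σ_m Y*_{lm}(Ω₁) Y_{lm}(Ω₂), m = −1…1:
  term(m=-1) = (0.037691, 0.027893)   from Y*(Ω₁)=(0.009850, 0.149485), Y(Ω₂)=(0.202331, -0.238808)
  term(m=+0) = (0.091084, 0.000000)   from Y*(Ω₁)=(-0.440281, -0.000000), Y(Ω₂)=(-0.206878, 0.000000)
  term(m=+1) = (0.037691, -0.027893)   from Y*(Ω₁)=(-0.009850, 0.149485), Y(Ω₂)=(-0.202331, -0.238808)
Total Σ_m = (0.166467, 0.000000). Multiply by 4.188790: (0.697294, 0.000000). P_1(cos γ) = 0.697294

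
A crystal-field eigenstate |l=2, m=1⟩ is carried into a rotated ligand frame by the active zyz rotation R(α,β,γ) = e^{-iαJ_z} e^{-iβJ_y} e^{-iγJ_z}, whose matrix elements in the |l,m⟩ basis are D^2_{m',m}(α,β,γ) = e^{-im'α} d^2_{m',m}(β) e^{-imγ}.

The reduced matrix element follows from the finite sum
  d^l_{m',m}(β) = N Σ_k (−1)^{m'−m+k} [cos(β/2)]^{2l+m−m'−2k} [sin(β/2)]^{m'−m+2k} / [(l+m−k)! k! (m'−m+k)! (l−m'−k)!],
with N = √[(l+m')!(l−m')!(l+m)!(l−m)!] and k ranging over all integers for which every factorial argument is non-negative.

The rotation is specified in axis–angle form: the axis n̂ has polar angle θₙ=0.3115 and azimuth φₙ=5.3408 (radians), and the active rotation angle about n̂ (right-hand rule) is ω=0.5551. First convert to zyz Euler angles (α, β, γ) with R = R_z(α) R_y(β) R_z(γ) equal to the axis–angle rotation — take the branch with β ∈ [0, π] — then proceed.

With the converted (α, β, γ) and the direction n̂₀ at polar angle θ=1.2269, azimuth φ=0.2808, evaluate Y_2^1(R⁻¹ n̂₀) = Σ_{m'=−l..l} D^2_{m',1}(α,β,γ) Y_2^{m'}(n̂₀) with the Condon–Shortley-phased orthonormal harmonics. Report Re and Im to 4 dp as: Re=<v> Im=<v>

Re=-0.1501 Im=0.0339

Axis–angle → zyz. n̂ = (sinθₙcosφₙ, sinθₙsinφₙ, cosθₙ) = (+0.180171, -0.247936, +0.951875), ω = 0.5551.
R = I cosω + sinω [n̂]ₓ + (1−cosω) n̂n̂ᵀ gives
  R = [+0.854722, -0.508372, -0.104918; +0.494958, +0.859078, -0.130392; +0.156421, +0.059519, +0.985896]
β = atan2(√(R₁₃²+R₂₃²), R₃₃) = 0.168153; α = atan2(R₂₃, R₁₃) mod 2π = 4.034827; γ = atan2(R₃₂, −R₃₁) mod 2π = 2.778005
Need the full column D^2_{m',1} for m'=−2..2 at α=4.0348, β=0.1682, γ=2.7780.
cos(β/2)=0.996468, sin(β/2)=0.083977
d^2_{-2,1}: single k=3 term ⇒ +0.001180;  D = +0.000646-0.000988i
d^2_{-1,1}: k∈[2..3] ⇒ +0.021007 -0.000050 = +0.020958;  D = +0.006473+0.019933i
d^2_{0,1}: k∈[1..2] ⇒ +0.203530 -0.001446 = +0.202084;  D = -0.188873-0.071867i
d^2_{1,1}: k∈[0..1] ⇒ +0.985945 -0.021007 = +0.964938;  D = +0.832728-0.487514i
d^2_{2,1}: single k=0 term ⇒ -0.166181;  D = +0.024491-0.164367i
Y_2^{m'}(θ=1.2269,φ=0.2808) and Σ D·Y over m':
  (+0.0006-0.0010i)·(+0.2898-0.1823i)  (+0.0065+0.0199i)·(+0.2356-0.0680i)  (-0.1889-0.0719i)·(-0.2078+0.0000i)  (+0.8327-0.4875i)·(-0.2356-0.0680i)  (+0.0245-0.1644i)·(+0.2898+0.1823i)
Y_2^1(R⁻¹ n̂) = -0.150127+0.033901i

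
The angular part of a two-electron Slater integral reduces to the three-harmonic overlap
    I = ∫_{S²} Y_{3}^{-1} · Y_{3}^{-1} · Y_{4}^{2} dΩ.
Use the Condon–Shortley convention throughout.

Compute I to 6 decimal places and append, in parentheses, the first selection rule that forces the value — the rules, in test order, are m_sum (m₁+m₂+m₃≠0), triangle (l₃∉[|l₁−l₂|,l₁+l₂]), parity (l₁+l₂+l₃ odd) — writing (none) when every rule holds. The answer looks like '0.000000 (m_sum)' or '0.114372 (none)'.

0.162193 (none)

Rules hold: Σm=0, L=10 even, 0≤4≤6.
N = 7·7·9 = 441
Δ = 2!·4!·4!/11! = 1/34650
Racah Σ t=0..2: t=0:+1/72 t=1:−1/16 t=2:+1/72 = -5/144
⇒ 3j(3 3 4; 0 0 0)² = 2/77, sgn -1
Racah Σ t=0..2: t=0:+1/192 t=1:−1/36 t=2:+1/192 = -5/288
⇒ 3j(3 3 4; -1 -1 2)² = 20/693, sgn -1
4πI² = N·(3j₀)²·(3jₘ)² = 40/121
I = +1·√(0.330579/4π) = 0.16219310
No selection rule forces the value: the integral is nonzero (none).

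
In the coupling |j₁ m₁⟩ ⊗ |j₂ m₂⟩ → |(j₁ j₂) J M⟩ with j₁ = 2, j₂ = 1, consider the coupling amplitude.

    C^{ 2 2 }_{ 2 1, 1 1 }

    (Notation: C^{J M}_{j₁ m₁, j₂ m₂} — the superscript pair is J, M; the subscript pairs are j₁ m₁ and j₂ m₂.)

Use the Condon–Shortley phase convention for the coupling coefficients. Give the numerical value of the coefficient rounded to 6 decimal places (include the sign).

-0.577350

√[5·1!3!1!/6! · 3!1!2!0!4!0!] = √(12)
  +(−1)^1/∏(1,0,0,1,3,0)! = -1/6  (running -1/6)
⟨..|..⟩ = √(12)·(-1/6) = -0.577350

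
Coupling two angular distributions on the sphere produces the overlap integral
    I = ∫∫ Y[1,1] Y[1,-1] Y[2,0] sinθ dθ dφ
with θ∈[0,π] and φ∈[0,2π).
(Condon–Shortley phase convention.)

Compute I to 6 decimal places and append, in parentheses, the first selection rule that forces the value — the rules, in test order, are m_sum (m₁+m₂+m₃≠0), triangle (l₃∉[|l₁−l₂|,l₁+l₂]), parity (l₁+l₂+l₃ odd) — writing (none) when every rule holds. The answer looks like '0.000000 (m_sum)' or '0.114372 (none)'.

Checks pass: Σm=0; 4 even; l₃=2∈[0,2].
(2·1+1)(2·1+1)(2·2+1) = 45
Δ: 0! 2! 2! / 5! → 1/30
sum: t=0:+1/1 = 1/1
3j²(1 1 2; 0 0 0) = Δ·Π!·Σ² = 2/15  (sign +1)
sum: t=0:+1/4 = 1/4
3j²(1 1 2; 1 -1 0) = Δ·Π!·Σ² = 1/30  (sign +1)
combine: 4πI² = 45·2/15·1/30 = 1/5
take √, sign +1: I = 0.12615663
No selection rule forces the value: the integral is nonzero (none).

0.126157 (none)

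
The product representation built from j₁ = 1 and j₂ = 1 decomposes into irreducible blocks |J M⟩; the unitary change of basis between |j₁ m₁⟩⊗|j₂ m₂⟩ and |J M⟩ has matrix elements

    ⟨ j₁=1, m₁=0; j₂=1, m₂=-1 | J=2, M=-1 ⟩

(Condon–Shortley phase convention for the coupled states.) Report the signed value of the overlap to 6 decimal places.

+√(1/2) ≈ +0.707107

√[5·0!2!2!/5! · 1!1!0!2!1!3!] = √(2)
  +(−1)^0/∏(0,0,1,0,1,2)! = 1/2  (running 1/2)
⟨..|..⟩ = √(2)·(1/2) = +0.707107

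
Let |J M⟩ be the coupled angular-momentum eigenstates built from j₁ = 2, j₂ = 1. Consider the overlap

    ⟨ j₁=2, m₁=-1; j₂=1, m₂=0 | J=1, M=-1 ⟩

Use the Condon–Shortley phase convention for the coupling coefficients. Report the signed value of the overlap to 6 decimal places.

triangle: 2!×2!×0!/5! = 4/120
(j±m)!: 1!×3!×1!×1!×0!×2! = 12
prefactor² = (2J+1)×Δ×N² = 6/5
  k=1: −1/(1!×1!×2!×0!×0!×0!) = -1/2
Σ = -1/2  ⇒  CG² = 6/5×(-1/2)² = 3/10
CG = −√(3/10) = -0.547723

−√(3/10) = -0.547723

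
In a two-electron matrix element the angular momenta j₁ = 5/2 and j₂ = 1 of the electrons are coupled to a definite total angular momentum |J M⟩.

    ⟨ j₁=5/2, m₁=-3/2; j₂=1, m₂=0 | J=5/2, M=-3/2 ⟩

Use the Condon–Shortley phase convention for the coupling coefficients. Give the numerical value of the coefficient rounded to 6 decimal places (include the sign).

√[6·1!4!1!/7! · 1!4!1!1!1!4!] = √(576/35)
  +(−1)^0/∏(0,1,4,1,0,0)! = 1/24  (running 1/24)
  +(−1)^1/∏(1,0,3,0,1,1)! = -1/6  (running -1/8)
⟨..|..⟩ = √(576/35)·(-1/8) = -0.507093

−√(9/35) = -0.507093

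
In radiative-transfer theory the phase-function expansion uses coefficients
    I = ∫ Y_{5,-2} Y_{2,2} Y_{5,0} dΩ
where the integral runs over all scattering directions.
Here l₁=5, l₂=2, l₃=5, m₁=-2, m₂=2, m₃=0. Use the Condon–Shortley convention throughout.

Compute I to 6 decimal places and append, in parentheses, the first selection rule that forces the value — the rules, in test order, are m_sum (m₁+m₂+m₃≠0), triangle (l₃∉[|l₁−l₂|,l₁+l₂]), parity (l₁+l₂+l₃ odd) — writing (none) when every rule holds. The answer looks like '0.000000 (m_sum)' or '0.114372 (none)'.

Rules hold: Σm=0, L=12 even, 3≤5≤7.
N = 11·5·11 = 605
Δ = 2!·8!·2!/13! = 1/38610
Racah Σ t=0..2: t=0:+1/2880 t=1:−1/576 t=2:+1/2880 = -1/960
⇒ 3j(5 2 5; 0 0 0)² = 10/429, sgn +1
Racah Σ t=2..2: t=2:+1/2880 = 1/2880
⇒ 3j(5 2 5; -2 2 0)² = 14/429, sgn -1
4πI² = N·(3j₀)²·(3jₘ)² = 700/1521
I = -1·√(0.460224/4π) = -0.19137248
No selection rule forces the value: the integral is nonzero (none).

-0.191372 (none)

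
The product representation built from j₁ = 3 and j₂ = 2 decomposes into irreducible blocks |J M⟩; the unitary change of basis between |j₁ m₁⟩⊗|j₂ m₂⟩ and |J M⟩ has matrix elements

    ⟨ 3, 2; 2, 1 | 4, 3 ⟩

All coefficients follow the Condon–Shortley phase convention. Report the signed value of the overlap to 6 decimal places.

j₁+j₂−J=1  J+j₁−j₂=5  J−j₁+j₂=3  j₁+j₂+J+1=10
(j₁±m₁, j₂±m₂, J±M) = (5,1,3,1,7,1)
P² = 6480
sum k=0..1:
  [0] +1/144 = 1/144
  [1] −1/240 = -1/240
S = 1/360
C² = P²·S² = 1/20 ; C = +0.223607

+√(1/20) = +0.223607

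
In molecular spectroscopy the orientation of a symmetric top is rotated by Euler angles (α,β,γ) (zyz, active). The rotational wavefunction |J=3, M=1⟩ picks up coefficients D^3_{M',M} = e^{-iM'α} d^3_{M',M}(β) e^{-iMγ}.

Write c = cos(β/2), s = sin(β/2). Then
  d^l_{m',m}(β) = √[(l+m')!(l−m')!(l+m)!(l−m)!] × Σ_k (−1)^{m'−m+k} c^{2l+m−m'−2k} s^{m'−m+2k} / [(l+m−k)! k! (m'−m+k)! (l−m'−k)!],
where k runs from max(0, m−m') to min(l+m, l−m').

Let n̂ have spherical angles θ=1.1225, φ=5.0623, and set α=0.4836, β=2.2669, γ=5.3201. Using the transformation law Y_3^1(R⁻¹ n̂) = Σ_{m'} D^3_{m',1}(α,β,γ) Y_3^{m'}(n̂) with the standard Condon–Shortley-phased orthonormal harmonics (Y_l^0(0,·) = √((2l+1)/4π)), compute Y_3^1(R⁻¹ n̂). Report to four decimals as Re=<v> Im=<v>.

Re=0.0598 Im=-0.0733

Need the full column D^3_{m',1} for m'=−3..3 at α=0.4836, β=2.2669, γ=5.3201.
cos(β/2)=0.423537, sin(β/2)=0.905879
d^3_{-3,1}: single k=4 term ⇒ +0.467852;  D = -0.349346+0.311196i
d^3_{-2,1}: k∈[3..4] ⇒ +0.357202 -0.817037 = -0.459835;  D = +0.161768-0.430441i
d^3_{-1,1}: k∈[2..4] ⇒ +0.158437 -0.966392 +0.552612 = -0.255342;  D = -0.031609-0.253378i
d^3_{0,1}: k∈[1..3] ⇒ +0.042768 -0.586944 +0.895019 = +0.350844;  D = +0.200328+0.288028i
d^3_{1,1}: k∈[0..2] ⇒ +0.005772 -0.211250 +0.724794 = +0.519316;  D = +0.460754+0.239572i
d^3_{2,1}: k∈[0..1] ⇒ -0.039042 +0.357202 = +0.318161;  D = +0.318158-0.001309i
d^3_{3,1}: single k=0 term ⇒ +0.102271;  D = +0.090347-0.047925i
Y_3^{m'}(θ=1.1225,φ=5.0623) and Σ D·Y over m':
  (-0.3493+0.3112i)·(-0.2648-0.1520i)  (+0.1618-0.4304i)·(-0.2752+0.2317i)  (-0.0316-0.2534i)·(-0.0061-0.0166i)  (+0.2003+0.2880i)·(-0.3333+0.0000i)  (+0.4608+0.2396i)·(+0.0061-0.0166i)  (+0.3182-0.0013i)·(-0.2752-0.2317i)  (+0.0903-0.0479i)·(+0.2648-0.1520i)
Y_3^1(R⁻¹ n̂) = +0.059811-0.073302i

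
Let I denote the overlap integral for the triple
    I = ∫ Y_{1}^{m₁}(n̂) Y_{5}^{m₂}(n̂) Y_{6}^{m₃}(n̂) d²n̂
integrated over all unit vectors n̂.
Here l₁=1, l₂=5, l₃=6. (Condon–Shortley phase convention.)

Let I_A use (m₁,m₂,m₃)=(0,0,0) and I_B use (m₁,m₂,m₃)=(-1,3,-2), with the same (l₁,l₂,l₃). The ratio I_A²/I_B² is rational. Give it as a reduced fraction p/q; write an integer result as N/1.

Shared (l₁,l₂,l₃)=(1,5,6): N and (l;000)² cancel in I_A²/I_B².
A: Δ = 0!·2!·10!/13! = 1/858; Racah Σ t=0..0: t=0:+1/14400 = 1/14400; ⇒ 3j(1 5 6; 0 0 0)² = 6/143, sgn +1
B: Δ = 0!·2!·10!/13! = 1/858; Racah Σ t=0..0: t=0:+1/161280 = 1/161280; ⇒ 3j(1 5 6; -1 3 -2)² = 1/143, sgn +1
I_A²/I_B² = (6/143)/(1/143) = 6/1

6/1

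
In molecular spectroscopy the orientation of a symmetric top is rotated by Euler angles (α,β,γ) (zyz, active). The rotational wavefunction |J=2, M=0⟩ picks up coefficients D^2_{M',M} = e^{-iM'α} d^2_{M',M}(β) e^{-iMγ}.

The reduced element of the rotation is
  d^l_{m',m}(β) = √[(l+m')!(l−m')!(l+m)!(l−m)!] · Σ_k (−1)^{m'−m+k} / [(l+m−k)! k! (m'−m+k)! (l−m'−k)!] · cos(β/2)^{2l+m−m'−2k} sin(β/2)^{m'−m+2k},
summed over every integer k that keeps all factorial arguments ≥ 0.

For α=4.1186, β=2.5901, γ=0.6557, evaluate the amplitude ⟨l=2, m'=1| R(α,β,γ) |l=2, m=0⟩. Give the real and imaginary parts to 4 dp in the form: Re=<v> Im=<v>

Re=-0.3058 Im=0.4530

Split into d^2_{1,0}(β=2.5901) × two z-phases.
c=cos(2.590100/2)=0.272265, s=sin(2.590100/2)=0.962222; N=√[6·1·2·2]=4.898979
k∈{0,1} keeps every argument non-negative
  k=0: (−1)^1·4.8990/(2)·0.2723^3·0.9622^1 = -0.047569
  k=1: (−1)^2·4.8990/(2)·0.2723^1·0.9622^3 = +0.594147
d^2_{1,0}(2.5901) = -0.047569 +0.594147 = +0.546578
D = (-0.559505+0.828827i)·(+0.546578)·(+1.000000+0.000000i) = -0.305813+0.453018i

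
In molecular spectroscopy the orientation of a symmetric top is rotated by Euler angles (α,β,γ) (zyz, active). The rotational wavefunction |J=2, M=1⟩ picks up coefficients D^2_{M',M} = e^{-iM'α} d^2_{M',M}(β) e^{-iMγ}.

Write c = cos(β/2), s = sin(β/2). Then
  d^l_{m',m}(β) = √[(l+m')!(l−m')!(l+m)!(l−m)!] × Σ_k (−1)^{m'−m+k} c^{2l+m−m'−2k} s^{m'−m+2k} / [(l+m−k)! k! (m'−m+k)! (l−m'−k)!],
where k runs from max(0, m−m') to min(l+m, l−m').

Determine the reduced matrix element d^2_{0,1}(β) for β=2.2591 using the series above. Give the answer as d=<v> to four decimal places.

d=-0.6009

d^2_{0,1}(β=2.2591) via the finite sum:
Half-angle: c=0.427067, s=0.904220. N=√(2·2·6·1)=4.898979
Admissible k: 1..2 (factorial args all ≥0)
  k=1: (−1)^0·4.8990/(2)·0.4271^3·0.9042^1 = +0.172519
  k=2: (−1)^1·4.8990/(2)·0.4271^1·0.9042^3 = -0.773382
d^2_{0,1}(2.2591) = +0.172519 -0.773382 = -0.600863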